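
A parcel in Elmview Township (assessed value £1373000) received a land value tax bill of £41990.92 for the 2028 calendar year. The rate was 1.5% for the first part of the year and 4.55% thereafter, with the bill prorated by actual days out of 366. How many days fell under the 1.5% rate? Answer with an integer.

Let d = days at the first rate; then 366 − d days at the second rate.
£1373000 × [1.5%·d + 4.55%·(366−d)] / 366 = £41990.92
Solving gives d = 179, so the new rate took effect on 28 Jun 2028.

179 days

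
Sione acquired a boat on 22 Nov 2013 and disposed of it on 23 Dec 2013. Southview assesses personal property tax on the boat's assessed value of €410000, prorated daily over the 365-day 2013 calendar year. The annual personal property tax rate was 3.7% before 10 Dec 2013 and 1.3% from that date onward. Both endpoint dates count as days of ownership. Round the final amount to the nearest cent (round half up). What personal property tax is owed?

€952.55

22 Nov – 9 Dec 2013: 18 days at 3.7% → €410000 × 3.7% × 18/365 = €748.1096
10 Dec – 23 Dec 2013: 14 days at 1.3% → €410000 × 1.3% × 14/365 = €204.4384
Total = €952.5479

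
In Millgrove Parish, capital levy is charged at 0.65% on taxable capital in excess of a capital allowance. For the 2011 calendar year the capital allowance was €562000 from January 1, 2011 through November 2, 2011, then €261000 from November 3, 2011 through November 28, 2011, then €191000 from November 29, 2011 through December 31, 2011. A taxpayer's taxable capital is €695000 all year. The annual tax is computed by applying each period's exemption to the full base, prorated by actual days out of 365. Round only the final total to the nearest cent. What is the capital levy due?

January 1 – November 2, 2011: 306 days, exemption €562000 → (€695000 − €562000) × 0.65% × 306/365 = €724.7589
November 3 – November 28, 2011: 26 days, exemption €261000 → (€695000 − €261000) × 0.65% × 26/365 = €200.9479
November 29 – December 31, 2011: 33 days, exemption €191000 → (€695000 − €191000) × 0.65% × 33/365 = €296.1863
Total = €1221.8932

€1221.89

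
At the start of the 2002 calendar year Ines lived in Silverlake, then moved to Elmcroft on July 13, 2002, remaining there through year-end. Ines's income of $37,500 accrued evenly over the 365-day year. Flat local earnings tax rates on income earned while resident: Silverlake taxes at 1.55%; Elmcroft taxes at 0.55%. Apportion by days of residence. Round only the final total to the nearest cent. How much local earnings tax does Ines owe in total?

$404.54

Silverlake, January 1 – July 12, 2002: 193 days → $37,500 × 1.55% × 193/365 = $307.3459
Elmcroft, July 13 – December 31, 2002: 172 days → $37,500 × 0.55% × 172/365 = $97.1918
Total = $404.5377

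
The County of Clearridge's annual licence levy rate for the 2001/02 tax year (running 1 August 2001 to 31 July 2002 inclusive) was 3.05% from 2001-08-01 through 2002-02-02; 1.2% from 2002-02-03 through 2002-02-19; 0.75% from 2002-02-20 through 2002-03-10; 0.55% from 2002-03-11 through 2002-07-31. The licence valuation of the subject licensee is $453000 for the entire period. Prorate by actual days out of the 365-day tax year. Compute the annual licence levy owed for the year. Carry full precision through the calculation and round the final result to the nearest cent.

2001-08-01 to 2002-02-02: 186 days at 3.05% → $453000 × 3.05% × 186/365 = $7040.7370
2002-02-03 to 2002-02-19: 17 days at 1.2% → $453000 × 1.2% × 17/365 = $253.1836
2002-02-20 to 2002-03-10: 19 days at 0.75% → $453000 × 0.75% × 19/365 = $176.8562
2002-03-11 to 2002-07-31: 143 days at 0.55% → $453000 × 0.55% × 143/365 = $976.1219
Total = $8446.8986

$8446.90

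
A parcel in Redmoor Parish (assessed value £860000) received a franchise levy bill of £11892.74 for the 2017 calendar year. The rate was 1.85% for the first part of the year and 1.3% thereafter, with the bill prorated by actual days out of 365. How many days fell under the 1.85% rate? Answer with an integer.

Let d = days at the first rate; then 365 − d days at the second rate.
£860000 × [1.85%·d + 1.3%·(365−d)] / 365 = £11892.74
Solving gives d = 55, so the new rate took effect on February 25, 2017.

55 days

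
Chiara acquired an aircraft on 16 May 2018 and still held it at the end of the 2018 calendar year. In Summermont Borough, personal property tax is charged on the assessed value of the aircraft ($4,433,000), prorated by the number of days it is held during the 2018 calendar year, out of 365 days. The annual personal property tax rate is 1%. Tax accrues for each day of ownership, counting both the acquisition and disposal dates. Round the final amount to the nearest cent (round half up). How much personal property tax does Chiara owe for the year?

$27,933.97

Days held (16 May – 31 Dec 2018): 230 out of 365
Tax = $4,433,000 × 1% × 230/365 = $27,933.9726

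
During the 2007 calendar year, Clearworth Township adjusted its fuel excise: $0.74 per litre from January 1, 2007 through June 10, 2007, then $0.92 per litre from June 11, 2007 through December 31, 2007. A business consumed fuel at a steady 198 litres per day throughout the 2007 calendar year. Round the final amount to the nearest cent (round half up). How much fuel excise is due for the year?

January 1 – June 10, 2007: 161 days × 198 litres/day = 31,878 litres at $0.74/litre → $23,589.72
June 11 – December 31, 2007: 204 days × 198 litres/day = 40,392 litres at $0.92/litre → $37,160.64

$60,750.36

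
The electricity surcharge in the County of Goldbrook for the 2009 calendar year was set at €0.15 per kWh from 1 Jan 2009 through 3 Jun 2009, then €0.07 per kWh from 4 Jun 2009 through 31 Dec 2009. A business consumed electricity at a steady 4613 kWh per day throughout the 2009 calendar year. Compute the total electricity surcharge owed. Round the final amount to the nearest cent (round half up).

1 Jan – 3 Jun 2009: 154 days × 4613 kWh/day = 710,402 kWh at €0.15/kWh → €106560.30
4 Jun – 31 Dec 2009: 211 days × 4613 kWh/day = 973,343 kWh at €0.07/kWh → €68134.01

€174694.31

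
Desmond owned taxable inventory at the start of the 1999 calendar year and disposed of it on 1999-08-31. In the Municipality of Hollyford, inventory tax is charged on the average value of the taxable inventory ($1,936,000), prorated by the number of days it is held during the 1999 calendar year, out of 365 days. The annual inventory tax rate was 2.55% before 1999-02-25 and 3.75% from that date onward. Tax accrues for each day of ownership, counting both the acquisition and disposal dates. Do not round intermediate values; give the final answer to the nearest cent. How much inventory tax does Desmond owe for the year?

1999-01-01 to 1999-02-24: 55 days at 2.55% → $1,936,000 × 2.55% × 55/365 = $7,439.0137
1999-02-25 to 1999-08-31: 188 days at 3.75% → $1,936,000 × 3.75% × 188/365 = $37,393.9726
Total = $44,832.9863

$44,832.99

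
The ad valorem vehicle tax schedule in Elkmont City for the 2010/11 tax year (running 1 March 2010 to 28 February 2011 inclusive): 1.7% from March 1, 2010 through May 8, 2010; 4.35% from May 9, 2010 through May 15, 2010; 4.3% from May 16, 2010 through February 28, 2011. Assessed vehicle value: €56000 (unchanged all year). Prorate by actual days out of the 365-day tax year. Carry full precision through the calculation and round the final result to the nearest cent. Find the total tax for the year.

€2133.29

March 1 – May 8, 2010: 69 days at 1.7% → €56000 × 1.7% × 69/365 = €179.9671
May 9 – May 15, 2010: 7 days at 4.35% → €56000 × 4.35% × 7/365 = €46.7178
May 16, 2010 – February 28, 2011: 289 days at 4.3% → €56000 × 4.3% × 289/365 = €1906.6082
Total = €2133.2932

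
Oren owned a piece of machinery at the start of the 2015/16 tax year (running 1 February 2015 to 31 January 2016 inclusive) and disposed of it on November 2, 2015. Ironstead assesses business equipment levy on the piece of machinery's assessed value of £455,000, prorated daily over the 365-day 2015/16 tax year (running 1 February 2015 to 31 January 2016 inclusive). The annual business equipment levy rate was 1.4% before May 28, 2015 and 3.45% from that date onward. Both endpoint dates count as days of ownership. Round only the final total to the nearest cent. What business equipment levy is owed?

£8,862.53

February 1 – May 27, 2015: 116 days at 1.4% → £455,000 × 1.4% × 116/365 = £2,024.4384
May 28 – November 2, 2015: 159 days at 3.45% → £455,000 × 3.45% × 159/365 = £6,838.0890
Total = £8,862.5274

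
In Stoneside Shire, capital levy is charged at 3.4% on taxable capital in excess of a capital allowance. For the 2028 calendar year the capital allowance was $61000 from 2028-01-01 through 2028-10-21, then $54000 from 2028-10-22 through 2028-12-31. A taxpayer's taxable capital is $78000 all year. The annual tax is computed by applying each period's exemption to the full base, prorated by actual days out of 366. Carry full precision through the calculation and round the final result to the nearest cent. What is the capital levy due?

2028-01-01 to 2028-10-21: 295 days, exemption $61000 → ($78000 − $61000) × 3.4% × 295/366 = $465.8743
2028-10-22 to 2028-12-31: 71 days, exemption $54000 → ($78000 − $54000) × 3.4% × 71/366 = $158.2951
Total = $624.1694

$624.17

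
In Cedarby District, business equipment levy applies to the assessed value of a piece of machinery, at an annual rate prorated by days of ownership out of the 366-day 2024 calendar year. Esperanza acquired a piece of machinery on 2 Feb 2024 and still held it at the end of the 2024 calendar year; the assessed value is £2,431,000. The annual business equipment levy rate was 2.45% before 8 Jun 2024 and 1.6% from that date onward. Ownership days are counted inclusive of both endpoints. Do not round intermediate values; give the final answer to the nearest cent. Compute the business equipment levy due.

£42,665.38

2 Feb – 7 Jun 2024: 127 days at 2.45% → £2,431,000 × 2.45% × 127/366 = £20,666.8210
8 Jun – 31 Dec 2024: 207 days at 1.6% → £2,431,000 × 1.6% × 207/366 = £21,998.5574
Total = £42,665.3784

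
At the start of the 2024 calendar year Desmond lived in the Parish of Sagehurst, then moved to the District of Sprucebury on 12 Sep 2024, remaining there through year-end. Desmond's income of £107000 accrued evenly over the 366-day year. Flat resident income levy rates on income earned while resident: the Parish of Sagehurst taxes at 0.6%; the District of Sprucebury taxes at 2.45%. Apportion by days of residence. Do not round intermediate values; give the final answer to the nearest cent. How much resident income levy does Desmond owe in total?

The Parish of Sagehurst, 1 Jan – 11 Sep 2024: 255 days → £107000 × 0.6% × 255/366 = £447.2951
The District of Sprucebury, 12 Sep – 31 Dec 2024: 111 days → £107000 × 2.45% × 111/366 = £795.0451
Total = £1242.3402

£1242.34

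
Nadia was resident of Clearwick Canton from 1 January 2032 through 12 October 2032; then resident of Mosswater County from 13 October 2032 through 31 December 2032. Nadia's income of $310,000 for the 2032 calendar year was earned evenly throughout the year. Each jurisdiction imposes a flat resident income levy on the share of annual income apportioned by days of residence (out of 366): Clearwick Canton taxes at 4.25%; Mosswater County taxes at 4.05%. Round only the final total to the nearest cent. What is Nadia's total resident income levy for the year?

Clearwick Canton, 1 January – 12 October 2032: 286 days → $310,000 × 4.25% × 286/366 = $10,295.2186
Mosswater County, 13 October – 31 December 2032: 80 days → $310,000 × 4.05% × 80/366 = $2,744.2623
Total = $13,039.4809

$13,039.48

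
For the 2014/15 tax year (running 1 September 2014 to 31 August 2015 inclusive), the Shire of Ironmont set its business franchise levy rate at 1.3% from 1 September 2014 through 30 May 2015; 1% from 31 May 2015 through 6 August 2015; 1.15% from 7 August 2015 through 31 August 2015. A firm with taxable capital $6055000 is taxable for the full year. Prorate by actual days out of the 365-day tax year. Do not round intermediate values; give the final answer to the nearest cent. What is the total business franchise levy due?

$74708.75

1 September 2014 – 30 May 2015: 272 days at 1.3% → $6055000 × 1.3% × 272/365 = $58658.8493
31 May – 6 August 2015: 68 days at 1% → $6055000 × 1% × 68/365 = $11280.5479
7 August – 31 August 2015: 25 days at 1.15% → $6055000 × 1.15% × 25/365 = $4769.3493
Total = $74708.7466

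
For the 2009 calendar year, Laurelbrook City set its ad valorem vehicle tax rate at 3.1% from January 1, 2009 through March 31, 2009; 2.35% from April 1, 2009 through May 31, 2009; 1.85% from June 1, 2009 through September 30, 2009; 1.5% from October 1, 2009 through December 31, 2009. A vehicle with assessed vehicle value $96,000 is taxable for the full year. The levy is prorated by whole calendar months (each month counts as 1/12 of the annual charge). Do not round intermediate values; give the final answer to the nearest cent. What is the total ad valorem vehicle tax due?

January 1 – March 31, 2009: 3 months at 3.1% → $96,000 × 3.1% × 3/12 = $744.0000
April 1 – May 31, 2009: 2 months at 2.35% → $96,000 × 2.35% × 2/12 = $376.0000
June 1 – September 30, 2009: 4 months at 1.85% → $96,000 × 1.85% × 4/12 = $592.0000
October 1 – December 31, 2009: 3 months at 1.5% → $96,000 × 1.5% × 3/12 = $360.0000
Total = $2,072.0000

$2,072.00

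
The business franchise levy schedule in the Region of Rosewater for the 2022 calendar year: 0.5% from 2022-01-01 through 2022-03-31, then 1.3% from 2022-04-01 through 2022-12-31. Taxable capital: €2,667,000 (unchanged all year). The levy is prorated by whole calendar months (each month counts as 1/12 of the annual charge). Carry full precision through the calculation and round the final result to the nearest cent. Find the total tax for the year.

2022-01-01 to 2022-03-31: 3 months at 0.5% → €2,667,000 × 0.5% × 3/12 = €3,333.7500
2022-04-01 to 2022-12-31: 9 months at 1.3% → €2,667,000 × 1.3% × 9/12 = €26,003.2500
Total = €29,337.0000

€29,337.00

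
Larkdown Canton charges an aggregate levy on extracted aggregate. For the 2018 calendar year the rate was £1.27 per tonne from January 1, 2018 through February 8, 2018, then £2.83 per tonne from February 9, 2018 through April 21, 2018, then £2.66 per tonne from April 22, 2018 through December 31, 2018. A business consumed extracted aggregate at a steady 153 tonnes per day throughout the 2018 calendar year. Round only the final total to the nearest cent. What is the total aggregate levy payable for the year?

January 1 – February 8, 2018: 39 days × 153 tonnes/day = 5,967 tonnes at £1.27/tonne → £7,578.09
February 9 – April 21, 2018: 72 days × 153 tonnes/day = 11,016 tonnes at £2.83/tonne → £31,175.28
April 22 – December 31, 2018: 254 days × 153 tonnes/day = 38,862 tonnes at £2.66/tonne → £103,372.92

£142,126.29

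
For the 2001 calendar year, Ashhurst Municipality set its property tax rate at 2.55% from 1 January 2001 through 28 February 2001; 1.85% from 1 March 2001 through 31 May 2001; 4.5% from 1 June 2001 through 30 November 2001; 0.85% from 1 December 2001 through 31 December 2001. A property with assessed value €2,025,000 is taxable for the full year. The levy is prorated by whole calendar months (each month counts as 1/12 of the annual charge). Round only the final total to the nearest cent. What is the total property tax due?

€64,968.75

1 January – 28 February 2001: 2 months at 2.55% → €2,025,000 × 2.55% × 2/12 = €8,606.2500
1 March – 31 May 2001: 3 months at 1.85% → €2,025,000 × 1.85% × 3/12 = €9,365.6250
1 June – 30 November 2001: 6 months at 4.5% → €2,025,000 × 4.5% × 6/12 = €45,562.5000
1 December – 31 December 2001: 1 month at 0.85% → €2,025,000 × 0.85% × 1/12 = €1,434.3750
Total = €64,968.7500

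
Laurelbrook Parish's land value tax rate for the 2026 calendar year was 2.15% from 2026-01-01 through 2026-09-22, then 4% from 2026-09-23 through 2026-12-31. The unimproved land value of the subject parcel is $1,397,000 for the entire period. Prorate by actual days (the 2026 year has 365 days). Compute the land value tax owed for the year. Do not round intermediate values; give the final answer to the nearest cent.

$37,116.18

2026-01-01 to 2026-09-22: 265 days at 2.15% → $1,397,000 × 2.15% × 265/365 = $21,806.5959
2026-09-23 to 2026-12-31: 100 days at 4% → $1,397,000 × 4% × 100/365 = $15,309.5890
Total = $37,116.1849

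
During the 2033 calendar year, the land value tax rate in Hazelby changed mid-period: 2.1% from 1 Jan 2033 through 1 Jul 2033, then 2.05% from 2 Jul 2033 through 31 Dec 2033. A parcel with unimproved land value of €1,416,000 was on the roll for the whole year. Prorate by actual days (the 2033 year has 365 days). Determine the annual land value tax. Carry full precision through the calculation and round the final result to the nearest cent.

€29,381.03

1 Jan – 1 Jul 2033: 182 days at 2.1% → €1,416,000 × 2.1% × 182/365 = €14,827.2658
2 Jul – 31 Dec 2033: 183 days at 2.05% → €1,416,000 × 2.05% × 183/365 = €14,553.7644
Total = €29,381.0301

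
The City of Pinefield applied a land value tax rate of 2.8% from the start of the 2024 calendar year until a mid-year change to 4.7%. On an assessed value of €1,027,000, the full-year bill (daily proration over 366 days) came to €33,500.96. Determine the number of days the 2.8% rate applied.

277 days

Let d = days at the first rate; then 366 − d days at the second rate.
€1,027,000 × [2.8%·d + 4.7%·(366−d)] / 366 = €33,500.96
Solving gives d = 277, so the new rate took effect on 4 Oct 2024.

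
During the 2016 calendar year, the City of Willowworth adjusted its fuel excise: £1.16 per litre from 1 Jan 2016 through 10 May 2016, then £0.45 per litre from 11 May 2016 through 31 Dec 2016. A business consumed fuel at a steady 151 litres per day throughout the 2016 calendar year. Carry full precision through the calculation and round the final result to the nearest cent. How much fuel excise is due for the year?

£38914.21

1 Jan – 10 May 2016: 131 days × 151 litres/day = 19,781 litres at £1.16/litre → £22945.96
11 May – 31 Dec 2016: 235 days × 151 litres/day = 35,485 litres at £0.45/litre → £15968.25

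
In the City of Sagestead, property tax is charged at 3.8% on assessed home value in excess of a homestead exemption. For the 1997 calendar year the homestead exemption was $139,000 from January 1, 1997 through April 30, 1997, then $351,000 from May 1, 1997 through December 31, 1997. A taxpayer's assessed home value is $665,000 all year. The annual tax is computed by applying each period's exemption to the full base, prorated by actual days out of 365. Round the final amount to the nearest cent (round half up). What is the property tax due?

January 1 – April 30, 1997: 120 days, exemption $139,000 → ($665,000 − $139,000) × 3.8% × 120/365 = $6,571.3973
May 1 – December 31, 1997: 245 days, exemption $351,000 → ($665,000 − $351,000) × 3.8% × 245/365 = $8,009.1507
Total = $14,580.5479

$14,580.55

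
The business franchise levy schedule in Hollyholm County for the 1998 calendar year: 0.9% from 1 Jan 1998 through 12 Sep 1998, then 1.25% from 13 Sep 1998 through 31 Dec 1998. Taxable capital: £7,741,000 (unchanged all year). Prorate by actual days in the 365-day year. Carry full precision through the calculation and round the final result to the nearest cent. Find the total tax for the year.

1 Jan – 12 Sep 1998: 255 days at 0.9% → £7,741,000 × 0.9% × 255/365 = £48,672.8630
13 Sep – 31 Dec 1998: 110 days at 1.25% → £7,741,000 × 1.25% × 110/365 = £29,161.3014
Total = £77,834.1644

£77,834.16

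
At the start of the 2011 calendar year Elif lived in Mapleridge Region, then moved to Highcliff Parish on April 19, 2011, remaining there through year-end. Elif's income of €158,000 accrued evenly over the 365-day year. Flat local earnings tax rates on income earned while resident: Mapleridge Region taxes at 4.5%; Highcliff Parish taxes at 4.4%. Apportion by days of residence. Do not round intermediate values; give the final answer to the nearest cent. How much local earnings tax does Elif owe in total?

Mapleridge Region, January 1 – April 18, 2011: 108 days → €158,000 × 4.5% × 108/365 = €2,103.7808
Highcliff Parish, April 19 – December 31, 2011: 257 days → €158,000 × 4.4% × 257/365 = €4,894.9699
Total = €6,998.7507

€6,998.75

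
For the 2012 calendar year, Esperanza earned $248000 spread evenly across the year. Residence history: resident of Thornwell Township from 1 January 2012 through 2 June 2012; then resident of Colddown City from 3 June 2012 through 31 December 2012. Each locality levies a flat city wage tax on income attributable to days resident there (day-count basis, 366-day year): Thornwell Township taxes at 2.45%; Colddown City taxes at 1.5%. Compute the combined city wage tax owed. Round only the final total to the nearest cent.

$4711.32

Thornwell Township, 1 January – 2 June 2012: 154 days → $248000 × 2.45% × 154/366 = $2556.5683
Colddown City, 3 June – 31 December 2012: 212 days → $248000 × 1.5% × 212/366 = $2154.7541
Total = $4711.3224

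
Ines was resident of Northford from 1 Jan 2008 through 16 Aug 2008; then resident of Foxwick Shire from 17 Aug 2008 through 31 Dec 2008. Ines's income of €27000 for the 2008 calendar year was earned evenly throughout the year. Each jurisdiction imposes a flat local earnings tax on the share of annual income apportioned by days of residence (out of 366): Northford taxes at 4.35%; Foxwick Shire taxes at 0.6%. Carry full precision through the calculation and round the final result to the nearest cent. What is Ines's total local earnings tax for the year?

€795.50

Northford, 1 Jan – 16 Aug 2008: 229 days → €27000 × 4.35% × 229/366 = €734.8648
Foxwick Shire, 17 Aug – 31 Dec 2008: 137 days → €27000 × 0.6% × 137/366 = €60.6393
Total = €795.5041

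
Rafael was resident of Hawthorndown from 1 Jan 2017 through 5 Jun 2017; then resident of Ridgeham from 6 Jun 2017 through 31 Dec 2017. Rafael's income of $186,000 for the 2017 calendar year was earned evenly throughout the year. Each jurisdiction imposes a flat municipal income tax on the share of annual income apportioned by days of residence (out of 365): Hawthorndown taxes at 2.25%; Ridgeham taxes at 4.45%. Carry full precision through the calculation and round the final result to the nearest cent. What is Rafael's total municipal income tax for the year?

Hawthorndown, 1 Jan – 5 Jun 2017: 156 days → $186,000 × 2.25% × 156/365 = $1,788.6575
Ridgeham, 6 Jun – 31 Dec 2017: 209 days → $186,000 × 4.45% × 209/365 = $4,739.4329
Total = $6,528.0904

$6,528.09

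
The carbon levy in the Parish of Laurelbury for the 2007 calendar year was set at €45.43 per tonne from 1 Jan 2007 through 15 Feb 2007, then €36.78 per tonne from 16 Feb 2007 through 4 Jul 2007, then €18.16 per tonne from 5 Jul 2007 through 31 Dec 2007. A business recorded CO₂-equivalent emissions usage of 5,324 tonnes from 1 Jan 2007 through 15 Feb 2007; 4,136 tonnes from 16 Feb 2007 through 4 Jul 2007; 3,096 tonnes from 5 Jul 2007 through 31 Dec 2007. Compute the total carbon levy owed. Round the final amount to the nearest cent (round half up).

1 Jan – 15 Feb 2007: 5,324 tonnes at €45.43/tonne → €241,869.32
16 Feb – 4 Jul 2007: 4,136 tonnes at €36.78/tonne → €152,122.08
5 Jul – 31 Dec 2007: 3,096 tonnes at €18.16/tonne → €56,223.36

€450,214.76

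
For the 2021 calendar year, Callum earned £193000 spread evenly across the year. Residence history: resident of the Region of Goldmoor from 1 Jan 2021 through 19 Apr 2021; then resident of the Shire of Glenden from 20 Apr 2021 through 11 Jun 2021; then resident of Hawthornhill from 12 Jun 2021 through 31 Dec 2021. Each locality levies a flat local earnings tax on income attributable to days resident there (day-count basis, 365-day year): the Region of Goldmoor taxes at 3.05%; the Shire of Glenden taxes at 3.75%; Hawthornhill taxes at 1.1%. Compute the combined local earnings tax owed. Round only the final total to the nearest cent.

£3989.55

The Region of Goldmoor, 1 Jan – 19 Apr 2021: 109 days → £193000 × 3.05% × 109/365 = £1757.8863
The Shire of Glenden, 20 Apr – 11 Jun 2021: 53 days → £193000 × 3.75% × 53/365 = £1050.9247
Hawthornhill, 12 Jun – 31 Dec 2021: 203 days → £193000 × 1.1% × 203/365 = £1180.7370
Total = £3989.5479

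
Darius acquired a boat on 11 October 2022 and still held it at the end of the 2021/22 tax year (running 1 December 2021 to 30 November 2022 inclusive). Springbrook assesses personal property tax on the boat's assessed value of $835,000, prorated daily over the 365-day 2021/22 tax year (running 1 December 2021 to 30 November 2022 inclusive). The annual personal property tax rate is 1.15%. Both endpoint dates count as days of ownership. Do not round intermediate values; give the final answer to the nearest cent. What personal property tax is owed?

Days held (11 October – 30 November 2022): 51 out of 365
Tax = $835,000 × 1.15% × 51/365 = $1,341.7192

$1,341.72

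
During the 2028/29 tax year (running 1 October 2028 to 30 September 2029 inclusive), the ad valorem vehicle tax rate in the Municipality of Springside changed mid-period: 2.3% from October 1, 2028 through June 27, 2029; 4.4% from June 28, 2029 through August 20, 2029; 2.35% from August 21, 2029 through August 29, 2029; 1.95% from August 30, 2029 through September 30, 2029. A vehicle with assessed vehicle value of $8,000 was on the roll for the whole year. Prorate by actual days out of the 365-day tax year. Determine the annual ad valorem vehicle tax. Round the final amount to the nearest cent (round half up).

October 1, 2028 – June 27, 2029: 270 days at 2.3% → $8,000 × 2.3% × 270/365 = $136.1096
June 28 – August 20, 2029: 54 days at 4.4% → $8,000 × 4.4% × 54/365 = $52.0767
August 21 – August 29, 2029: 9 days at 2.35% → $8,000 × 2.35% × 9/365 = $4.6356
August 30 – September 30, 2029: 32 days at 1.95% → $8,000 × 1.95% × 32/365 = $13.6767
Total = $206.4986

$206.50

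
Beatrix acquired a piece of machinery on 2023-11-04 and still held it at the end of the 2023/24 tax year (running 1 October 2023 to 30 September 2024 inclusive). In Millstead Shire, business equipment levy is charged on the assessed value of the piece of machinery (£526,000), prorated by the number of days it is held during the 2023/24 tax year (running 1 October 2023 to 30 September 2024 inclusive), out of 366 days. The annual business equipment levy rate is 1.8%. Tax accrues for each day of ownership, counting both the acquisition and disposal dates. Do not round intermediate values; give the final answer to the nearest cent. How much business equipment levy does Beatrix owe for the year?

Days held (2023-11-04 to 2024-09-30): 332 out of 366
Tax = £526,000 × 1.8% × 332/366 = £8,588.4590

£8,588.46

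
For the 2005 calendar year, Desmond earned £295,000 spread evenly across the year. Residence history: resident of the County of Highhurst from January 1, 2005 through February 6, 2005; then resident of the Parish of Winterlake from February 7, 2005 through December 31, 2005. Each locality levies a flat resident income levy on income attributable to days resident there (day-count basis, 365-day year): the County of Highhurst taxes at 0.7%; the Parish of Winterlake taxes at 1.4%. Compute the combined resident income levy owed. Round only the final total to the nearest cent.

£3,920.67

The County of Highhurst, January 1 – February 6, 2005: 37 days → £295,000 × 0.7% × 37/365 = £209.3288
The Parish of Winterlake, February 7 – December 31, 2005: 328 days → £295,000 × 1.4% × 328/365 = £3,711.3425
Total = £3,920.6712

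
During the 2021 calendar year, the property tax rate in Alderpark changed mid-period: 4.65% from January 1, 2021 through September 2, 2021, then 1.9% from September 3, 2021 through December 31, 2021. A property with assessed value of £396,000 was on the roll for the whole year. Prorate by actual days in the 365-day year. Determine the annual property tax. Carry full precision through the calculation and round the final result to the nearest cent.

January 1 – September 2, 2021: 245 days at 4.65% → £396,000 × 4.65% × 245/365 = £12,360.0822
September 3 – December 31, 2021: 120 days at 1.9% → £396,000 × 1.9% × 120/365 = £2,473.6438
Total = £14,833.7260

£14,833.73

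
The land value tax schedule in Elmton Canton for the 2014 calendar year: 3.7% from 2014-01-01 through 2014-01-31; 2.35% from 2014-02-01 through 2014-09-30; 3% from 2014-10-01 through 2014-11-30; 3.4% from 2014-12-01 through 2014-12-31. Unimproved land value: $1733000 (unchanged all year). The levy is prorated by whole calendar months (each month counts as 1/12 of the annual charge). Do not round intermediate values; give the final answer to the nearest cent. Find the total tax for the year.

$46068.92

2014-01-01 to 2014-01-31: 1 month at 3.7% → $1733000 × 3.7% × 1/12 = $5343.4167
2014-02-01 to 2014-09-30: 8 months at 2.35% → $1733000 × 2.35% × 8/12 = $27150.3333
2014-10-01 to 2014-11-30: 2 months at 3% → $1733000 × 3% × 2/12 = $8665.0000
2014-12-01 to 2014-12-31: 1 month at 3.4% → $1733000 × 3.4% × 1/12 = $4910.1667
Total = $46068.9167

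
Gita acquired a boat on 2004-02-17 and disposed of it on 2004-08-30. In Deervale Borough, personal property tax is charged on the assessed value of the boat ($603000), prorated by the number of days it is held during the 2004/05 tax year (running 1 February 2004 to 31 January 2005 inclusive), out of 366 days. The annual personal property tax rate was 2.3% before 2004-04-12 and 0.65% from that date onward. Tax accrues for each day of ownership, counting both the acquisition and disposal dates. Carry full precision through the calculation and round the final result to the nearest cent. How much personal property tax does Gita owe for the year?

2004-02-17 to 2004-04-11: 55 days at 2.3% → $603000 × 2.3% × 55/366 = $2084.1393
2004-04-12 to 2004-08-30: 141 days at 0.65% → $603000 × 0.65% × 141/366 = $1509.9713
Total = $3594.1107

$3594.11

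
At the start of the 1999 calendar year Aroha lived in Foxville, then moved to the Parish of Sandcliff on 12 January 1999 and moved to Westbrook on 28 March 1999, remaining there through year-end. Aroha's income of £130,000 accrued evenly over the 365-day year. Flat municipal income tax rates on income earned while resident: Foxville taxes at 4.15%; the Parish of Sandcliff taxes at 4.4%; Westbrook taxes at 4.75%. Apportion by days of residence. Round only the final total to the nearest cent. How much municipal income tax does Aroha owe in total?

£6,058.00

Foxville, 1 January – 11 January 1999: 11 days → £130,000 × 4.15% × 11/365 = £162.5890
The Parish of Sandcliff, 12 January – 27 March 1999: 75 days → £130,000 × 4.4% × 75/365 = £1,175.3425
Westbrook, 28 March – 31 December 1999: 279 days → £130,000 × 4.75% × 279/365 = £4,720.0685
Total = £6,058.0000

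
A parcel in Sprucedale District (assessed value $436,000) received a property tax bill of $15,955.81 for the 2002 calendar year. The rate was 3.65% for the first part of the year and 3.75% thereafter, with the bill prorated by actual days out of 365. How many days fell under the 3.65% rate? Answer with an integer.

330 days

Let d = days at the first rate; then 365 − d days at the second rate.
$436,000 × [3.65%·d + 3.75%·(365−d)] / 365 = $15,955.81
Solving gives d = 330, so the new rate took effect on November 27, 2002.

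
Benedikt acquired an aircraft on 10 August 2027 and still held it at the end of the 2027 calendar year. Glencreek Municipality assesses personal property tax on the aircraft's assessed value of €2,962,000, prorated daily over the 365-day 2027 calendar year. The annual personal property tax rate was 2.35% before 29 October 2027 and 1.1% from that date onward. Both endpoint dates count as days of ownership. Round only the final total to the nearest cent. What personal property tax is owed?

10 August – 28 October 2027: 80 days at 2.35% → €2,962,000 × 2.35% × 80/365 = €15,256.3288
29 October – 31 December 2027: 64 days at 1.1% → €2,962,000 × 1.1% × 64/365 = €5,713.0082
Total = €20,969.3370

€20,969.34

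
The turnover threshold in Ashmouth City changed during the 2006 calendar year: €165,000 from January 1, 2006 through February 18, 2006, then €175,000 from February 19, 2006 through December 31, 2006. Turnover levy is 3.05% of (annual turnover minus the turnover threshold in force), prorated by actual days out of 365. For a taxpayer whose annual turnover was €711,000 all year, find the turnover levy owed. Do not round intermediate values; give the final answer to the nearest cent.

January 1 – February 18, 2006: 49 days, exemption €165,000 → (€711,000 − €165,000) × 3.05% × 49/365 = €2,235.6082
February 19 – December 31, 2006: 316 days, exemption €175,000 → (€711,000 − €175,000) × 3.05% × 316/365 = €14,153.3370
Total = €16,388.9452

€16,388.95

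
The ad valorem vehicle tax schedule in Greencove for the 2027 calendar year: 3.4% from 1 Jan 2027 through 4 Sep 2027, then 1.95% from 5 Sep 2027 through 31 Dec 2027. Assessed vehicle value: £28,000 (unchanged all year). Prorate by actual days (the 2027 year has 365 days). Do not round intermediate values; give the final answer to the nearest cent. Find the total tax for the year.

£820.75

1 Jan – 4 Sep 2027: 247 days at 3.4% → £28,000 × 3.4% × 247/365 = £644.2301
5 Sep – 31 Dec 2027: 118 days at 1.95% → £28,000 × 1.95% × 118/365 = £176.5151
Total = £820.7452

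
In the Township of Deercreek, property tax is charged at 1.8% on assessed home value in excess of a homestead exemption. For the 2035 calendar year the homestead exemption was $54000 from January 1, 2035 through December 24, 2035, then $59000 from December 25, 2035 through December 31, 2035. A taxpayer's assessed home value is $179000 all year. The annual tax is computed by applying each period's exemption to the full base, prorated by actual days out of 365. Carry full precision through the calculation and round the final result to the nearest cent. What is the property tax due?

$2248.27

January 1 – December 24, 2035: 358 days, exemption $54000 → ($179000 − $54000) × 1.8% × 358/365 = $2206.8493
December 25 – December 31, 2035: 7 days, exemption $59000 → ($179000 − $59000) × 1.8% × 7/365 = $41.4247
Total = $2248.2740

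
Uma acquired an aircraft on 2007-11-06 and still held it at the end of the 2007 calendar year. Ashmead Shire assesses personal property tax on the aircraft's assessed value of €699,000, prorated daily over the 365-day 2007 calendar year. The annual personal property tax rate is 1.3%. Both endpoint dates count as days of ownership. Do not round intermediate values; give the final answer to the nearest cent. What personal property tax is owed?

€1,394.17

Days held (2007-11-06 to 2007-12-31): 56 out of 365
Tax = €699,000 × 1.3% × 56/365 = €1,394.1699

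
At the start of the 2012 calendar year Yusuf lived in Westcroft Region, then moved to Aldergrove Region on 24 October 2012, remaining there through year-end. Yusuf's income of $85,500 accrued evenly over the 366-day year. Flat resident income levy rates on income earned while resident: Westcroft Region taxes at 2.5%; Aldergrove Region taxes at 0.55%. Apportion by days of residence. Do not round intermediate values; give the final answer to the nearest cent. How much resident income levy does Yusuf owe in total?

$1,823.18

Westcroft Region, 1 January – 23 October 2012: 297 days → $85,500 × 2.5% × 297/366 = $1,734.5287
Aldergrove Region, 24 October – 31 December 2012: 69 days → $85,500 × 0.55% × 69/366 = $88.6537
Total = $1,823.1824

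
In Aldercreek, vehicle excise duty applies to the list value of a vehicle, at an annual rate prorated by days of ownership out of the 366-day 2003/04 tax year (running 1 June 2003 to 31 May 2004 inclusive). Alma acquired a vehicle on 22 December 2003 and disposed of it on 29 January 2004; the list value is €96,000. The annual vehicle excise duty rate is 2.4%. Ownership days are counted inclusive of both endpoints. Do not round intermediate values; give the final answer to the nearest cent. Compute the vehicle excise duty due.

€245.51

Days held (22 December 2003 – 29 January 2004): 39 out of 366
Tax = €96,000 × 2.4% × 39/366 = €245.5082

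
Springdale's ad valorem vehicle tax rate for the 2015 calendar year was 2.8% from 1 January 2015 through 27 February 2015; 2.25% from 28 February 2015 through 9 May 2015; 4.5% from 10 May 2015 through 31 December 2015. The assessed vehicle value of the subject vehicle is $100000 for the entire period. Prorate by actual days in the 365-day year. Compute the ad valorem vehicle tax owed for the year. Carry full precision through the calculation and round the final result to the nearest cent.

$3792.19

1 January – 27 February 2015: 58 days at 2.8% → $100000 × 2.8% × 58/365 = $444.9315
28 February – 9 May 2015: 71 days at 2.25% → $100000 × 2.25% × 71/365 = $437.6712
10 May – 31 December 2015: 236 days at 4.5% → $100000 × 4.5% × 236/365 = $2909.5890
Total = $3792.1918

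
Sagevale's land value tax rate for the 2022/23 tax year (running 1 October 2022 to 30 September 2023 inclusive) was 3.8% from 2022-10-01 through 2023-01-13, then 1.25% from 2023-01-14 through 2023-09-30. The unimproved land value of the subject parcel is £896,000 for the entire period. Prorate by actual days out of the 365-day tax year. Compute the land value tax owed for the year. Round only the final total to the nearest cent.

2022-10-01 to 2023-01-13: 105 days at 3.8% → £896,000 × 3.8% × 105/365 = £9,794.6301
2023-01-14 to 2023-09-30: 260 days at 1.25% → £896,000 × 1.25% × 260/365 = £7,978.0822
Total = £17,772.7123

£17,772.71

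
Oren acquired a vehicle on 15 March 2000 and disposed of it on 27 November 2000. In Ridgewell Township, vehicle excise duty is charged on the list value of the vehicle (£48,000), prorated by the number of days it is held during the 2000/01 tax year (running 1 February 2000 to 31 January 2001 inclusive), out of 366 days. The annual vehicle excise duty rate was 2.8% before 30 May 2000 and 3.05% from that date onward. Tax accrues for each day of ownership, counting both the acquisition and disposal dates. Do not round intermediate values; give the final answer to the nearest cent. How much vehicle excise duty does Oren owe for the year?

£1,007.08

15 March – 29 May 2000: 76 days at 2.8% → £48,000 × 2.8% × 76/366 = £279.0820
30 May – 27 November 2000: 182 days at 3.05% → £48,000 × 3.05% × 182/366 = £728.0000
Total = £1,007.0820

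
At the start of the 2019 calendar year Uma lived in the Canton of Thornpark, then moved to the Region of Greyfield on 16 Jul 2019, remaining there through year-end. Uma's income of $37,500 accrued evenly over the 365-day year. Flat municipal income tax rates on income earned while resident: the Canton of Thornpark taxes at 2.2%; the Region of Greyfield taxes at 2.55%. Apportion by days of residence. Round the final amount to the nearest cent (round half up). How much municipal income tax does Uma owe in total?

The Canton of Thornpark, 1 Jan – 15 Jul 2019: 196 days → $37,500 × 2.2% × 196/365 = $443.0137
The Region of Greyfield, 16 Jul – 31 Dec 2019: 169 days → $37,500 × 2.55% × 169/365 = $442.7568
Total = $885.7705

$885.77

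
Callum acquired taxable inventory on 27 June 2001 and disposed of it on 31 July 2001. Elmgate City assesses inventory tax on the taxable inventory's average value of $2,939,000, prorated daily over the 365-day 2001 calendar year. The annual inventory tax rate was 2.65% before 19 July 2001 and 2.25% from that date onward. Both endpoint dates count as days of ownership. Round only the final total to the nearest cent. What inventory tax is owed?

$7,049.57

27 June – 18 July 2001: 22 days at 2.65% → $2,939,000 × 2.65% × 22/365 = $4,694.3479
19 July – 31 July 2001: 13 days at 2.25% → $2,939,000 × 2.25% × 13/365 = $2,355.2260
Total = $7,049.5740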